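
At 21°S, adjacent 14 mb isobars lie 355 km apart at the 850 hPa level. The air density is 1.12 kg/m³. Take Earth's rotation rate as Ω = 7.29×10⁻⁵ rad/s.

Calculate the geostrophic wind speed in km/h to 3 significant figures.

Coriolis parameter at 21°S:
f = 2Ω sin φ = 2 × 7.29×10⁻⁵ × sin 21° = 5.23×10⁻⁵ s⁻¹
Pressure gradient: |∂P/∂n| = 1400 Pa / 355000 m = 3.94×10⁻³ Pa/m
Geostrophic balance (pressure-gradient force = Coriolis force):
V_g = (1/(fρ)) |∂P/∂n| = 3.94×10⁻³ / (5.23×10⁻⁵ × 1.12) = 67.4 m/s
Converting: 67.4 m/s × 3.6 = 243 km/h

243 km/h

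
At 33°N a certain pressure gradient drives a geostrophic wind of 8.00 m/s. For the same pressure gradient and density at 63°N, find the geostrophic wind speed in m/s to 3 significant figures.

With the same pressure gradient and density, V_g ∝ 1/f ∝ 1/sin φ.
V₂ = V₁ · sin φ₁ / sin φ₂ = 8.00 × sin 33° / sin 63°
V₂ = 8.00 × 0.5446/0.8910 = 4.89 m/s

4.89 m/s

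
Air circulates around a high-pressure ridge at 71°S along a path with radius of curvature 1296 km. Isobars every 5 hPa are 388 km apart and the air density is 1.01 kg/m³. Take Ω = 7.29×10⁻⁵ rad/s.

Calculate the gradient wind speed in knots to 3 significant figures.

19.0 knots

Coriolis parameter at 71°S:
f = 2Ω sin φ = 2 × 7.29×10⁻⁵ × sin 71° = 1.38×10⁻⁴ s⁻¹
Pressure gradient: |∂P/∂n| = 500 Pa / 388000 m = 1.29×10⁻³ Pa/m
Geostrophic speed: V_g = |∂P/∂n|/(fρ) = 1.29×10⁻³/(1.38×10⁻⁴ × 1.01) = 9.26 m/s
Around a high, pressure-gradient force acts outward with centrifugal, so Coriolis balances both:
fV = (1/ρ)|∂P/∂n| + V²/R  →  V² − fR·V + fR·V_g = 0
With fR = 1.38×10⁻⁴ × 1296×10³ m = 179 m/s:
V = [fR − √((fR)² − 4 fR V_g)]/2 = [179 − √(179² − 4×179×9.26)]/2 = 9.79 m/s
Supergeostrophic (V > V_g = 9.26 m/s), as expected around a high.
Converting: 9.79 m/s × 1.944 = 19.0 knots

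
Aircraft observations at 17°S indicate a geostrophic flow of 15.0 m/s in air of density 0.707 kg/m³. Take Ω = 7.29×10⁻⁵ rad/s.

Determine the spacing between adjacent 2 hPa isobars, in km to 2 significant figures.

Coriolis parameter at 17°S:
f = 2Ω sin φ = 2 × 7.29×10⁻⁵ × sin 17° = 4.26×10⁻⁵ s⁻¹
Geostrophic balance rearranged: |∂P/∂n| = f ρ V_g
|∂P/∂n| = 4.26×10⁻⁵ × 0.707 × 15.0 = 4.52×10⁻⁴ Pa/m
Isobar spacing: Δn = ΔP/|∂P/∂n| = 200 Pa / 4.52×10⁻⁴ Pa/m = 442412 m ≈ 440 km

440 km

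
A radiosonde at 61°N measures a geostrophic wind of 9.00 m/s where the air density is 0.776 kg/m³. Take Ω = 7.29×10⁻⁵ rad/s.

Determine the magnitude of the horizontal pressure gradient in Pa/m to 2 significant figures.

Coriolis parameter at 61°N:
f = 2Ω sin φ = 2 × 7.29×10⁻⁵ × sin 61° = 1.28×10⁻⁴ s⁻¹
Geostrophic balance rearranged: |∂P/∂n| = f ρ V_g
|∂P/∂n| = 1.28×10⁻⁴ × 0.776 × 9.00 = 8.91×10⁻⁴ Pa/m

8.9×10⁻⁴ Pa/m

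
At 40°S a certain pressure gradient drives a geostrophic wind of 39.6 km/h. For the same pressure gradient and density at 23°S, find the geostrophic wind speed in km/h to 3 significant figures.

65.1 km/h

With the same pressure gradient and density, V_g ∝ 1/f ∝ 1/sin φ.
V₂ = V₁ · sin φ₁ / sin φ₂ = 39.6 × sin 40° / sin 23°
V₂ = 39.6 × 0.6428/0.3907 = 65.1 km/h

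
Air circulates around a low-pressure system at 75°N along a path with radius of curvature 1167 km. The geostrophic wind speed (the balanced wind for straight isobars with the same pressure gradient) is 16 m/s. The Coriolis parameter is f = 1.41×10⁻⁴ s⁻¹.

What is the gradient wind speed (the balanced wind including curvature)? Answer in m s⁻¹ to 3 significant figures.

14.7 m s⁻¹

Around a low, centrifugal force acts outward with Coriolis, so pressure-gradient force balances both:
(1/ρ)|∂P/∂n| = fV + V²/R  →  V² + fR·V − fR·V_g = 0
With fR = 1.41×10⁻⁴ × 1167×10³ m = 165 m/s:
V = [−fR + √((fR)² + 4 fR V_g)]/2 = [−165 + √(165² + 4×165×16)]/2 = 14.7 m/s
Subgeostrophic (V < V_g = 16 m/s), as expected around a low.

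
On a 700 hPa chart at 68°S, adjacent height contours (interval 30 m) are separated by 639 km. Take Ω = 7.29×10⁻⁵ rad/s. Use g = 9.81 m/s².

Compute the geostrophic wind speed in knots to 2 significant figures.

6.6 knots

Coriolis parameter at 68°S:
f = 2Ω sin φ = 2 × 7.29×10⁻⁵ × sin 68° = 1.35×10⁻⁴ s⁻¹
Height gradient: |∂Z/∂n| = 30 m / 639000 m = 4.69×10⁻⁵
On a pressure surface, geostrophic balance gives V_g = (g/f)|∂Z/∂n|:
V_g = 9.81 × 4.69×10⁻⁵ / 1.35×10⁻⁴ = 3.41 m/s
Converting: 3.41 m/s × 1.944 = 6.6 knots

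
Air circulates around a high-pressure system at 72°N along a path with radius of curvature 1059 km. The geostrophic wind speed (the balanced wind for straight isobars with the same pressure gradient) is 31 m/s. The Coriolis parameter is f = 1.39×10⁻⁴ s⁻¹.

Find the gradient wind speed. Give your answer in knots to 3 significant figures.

Around a high, pressure-gradient force acts outward with centrifugal, so Coriolis balances both:
fV = (1/ρ)|∂P/∂n| + V²/R  →  V² − fR·V + fR·V_g = 0
With fR = 1.39×10⁻⁴ × 1059×10³ m = 147 m/s:
V = [fR − √((fR)² − 4 fR V_g)]/2 = [147 − √(147² − 4×147×31)]/2 = 44.4 m/s
Supergeostrophic (V > V_g = 31 m/s), as expected around a high.
Converting: 44.4 m/s × 1.944 = 86.3 knots

86.3 knots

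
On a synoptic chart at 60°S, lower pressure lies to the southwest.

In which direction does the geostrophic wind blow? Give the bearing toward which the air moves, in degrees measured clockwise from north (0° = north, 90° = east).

The pressure-gradient force points toward the southwest (bearing 225°).
Geostrophic balance: in the Southern Hemisphere the Coriolis force deflects motion to the left, so the geostrophic wind blows 90° to the left of the pressure-gradient force (low pressure on the right).
Rotating 225° by 90° counterclockwise gives 135° — the wind blows toward the southeast.

135°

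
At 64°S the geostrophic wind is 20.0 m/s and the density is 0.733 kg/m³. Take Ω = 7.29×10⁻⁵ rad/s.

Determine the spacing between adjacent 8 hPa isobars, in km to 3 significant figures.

Coriolis parameter at 64°S:
f = 2Ω sin φ = 2 × 7.29×10⁻⁵ × sin 64° = 1.31×10⁻⁴ s⁻¹
Geostrophic balance rearranged: |∂P/∂n| = f ρ V_g
|∂P/∂n| = 1.31×10⁻⁴ × 0.733 × 20.0 = 1.92×10⁻³ Pa/m
Isobar spacing: Δn = ΔP/|∂P/∂n| = 800 Pa / 1.92×10⁻³ Pa/m = 416426 m ≈ 416 km

416 km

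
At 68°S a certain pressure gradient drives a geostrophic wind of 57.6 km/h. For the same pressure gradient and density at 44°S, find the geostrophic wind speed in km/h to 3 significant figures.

76.9 km/h

With the same pressure gradient and density, V_g ∝ 1/f ∝ 1/sin φ.
V₂ = V₁ · sin φ₁ / sin φ₂ = 57.6 × sin 68° / sin 44°
V₂ = 57.6 × 0.9272/0.6947 = 76.9 km/h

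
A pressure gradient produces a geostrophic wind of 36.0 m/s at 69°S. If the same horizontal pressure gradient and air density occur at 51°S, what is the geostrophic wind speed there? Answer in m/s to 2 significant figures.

43 m/s

With the same pressure gradient and density, V_g ∝ 1/f ∝ 1/sin φ.
V₂ = V₁ · sin φ₁ / sin φ₂ = 36.0 × sin 69° / sin 51°
V₂ = 36.0 × 0.9336/0.7771 = 43 m/s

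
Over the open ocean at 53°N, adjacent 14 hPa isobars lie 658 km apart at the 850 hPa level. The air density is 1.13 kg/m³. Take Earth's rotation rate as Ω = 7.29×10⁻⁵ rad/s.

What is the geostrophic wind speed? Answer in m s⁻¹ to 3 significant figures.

Coriolis parameter at 53°N:
f = 2Ω sin φ = 2 × 7.29×10⁻⁵ × sin 53° = 1.16×10⁻⁴ s⁻¹
Pressure gradient: |∂P/∂n| = 1400 Pa / 658000 m = 2.13×10⁻³ Pa/m
Geostrophic balance (pressure-gradient force = Coriolis force):
V_g = (1/(fρ)) |∂P/∂n| = 2.13×10⁻³ / (1.16×10⁻⁴ × 1.13) = 16.2 m/s

16.2 m s⁻¹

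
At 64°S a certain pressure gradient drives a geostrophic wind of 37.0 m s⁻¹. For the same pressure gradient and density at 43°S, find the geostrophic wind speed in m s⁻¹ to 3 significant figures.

With the same pressure gradient and density, V_g ∝ 1/f ∝ 1/sin φ.
V₂ = V₁ · sin φ₁ / sin φ₂ = 37.0 × sin 64° / sin 43°
V₂ = 37.0 × 0.8988/0.6820 = 48.8 m s⁻¹

48.8 m s⁻¹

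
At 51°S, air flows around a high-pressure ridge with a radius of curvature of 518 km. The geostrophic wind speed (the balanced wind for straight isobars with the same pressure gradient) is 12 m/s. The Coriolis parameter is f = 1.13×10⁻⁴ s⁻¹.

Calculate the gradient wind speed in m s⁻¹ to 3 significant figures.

16.9 m s⁻¹

Around a high, pressure-gradient force acts outward with centrifugal, so Coriolis balances both:
fV = (1/ρ)|∂P/∂n| + V²/R  →  V² − fR·V + fR·V_g = 0
With fR = 1.13×10⁻⁴ × 518×10³ m = 58.5 m/s:
V = [fR − √((fR)² − 4 fR V_g)]/2 = [58.5 − √(58.5² − 4×58.5×12)]/2 = 16.9 m/s
Supergeostrophic (V > V_g = 12 m/s), as expected around a high.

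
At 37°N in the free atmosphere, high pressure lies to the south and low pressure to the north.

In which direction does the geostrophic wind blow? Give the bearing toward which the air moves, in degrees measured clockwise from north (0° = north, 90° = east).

The pressure-gradient force points toward the north (bearing 000°).
Geostrophic balance: in the Northern Hemisphere the Coriolis force deflects motion to the right, so the geostrophic wind blows 90° to the right of the pressure-gradient force (low pressure on the left).
Rotating 000° by 90° clockwise gives 090° — the wind blows toward the east.

090°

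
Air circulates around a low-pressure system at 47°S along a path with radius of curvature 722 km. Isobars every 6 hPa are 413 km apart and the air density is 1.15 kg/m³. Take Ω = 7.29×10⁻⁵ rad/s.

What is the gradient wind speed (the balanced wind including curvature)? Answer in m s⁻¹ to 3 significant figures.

10.4 m s⁻¹

Coriolis parameter at 47°S:
f = 2Ω sin φ = 2 × 7.29×10⁻⁵ × sin 47° = 1.07×10⁻⁴ s⁻¹
Pressure gradient: |∂P/∂n| = 600 Pa / 413000 m = 1.45×10⁻³ Pa/m
Geostrophic speed: V_g = |∂P/∂n|/(fρ) = 1.45×10⁻³/(1.07×10⁻⁴ × 1.15) = 11.8 m/s
Around a low, centrifugal force acts outward with Coriolis, so pressure-gradient force balances both:
(1/ρ)|∂P/∂n| = fV + V²/R  →  V² + fR·V − fR·V_g = 0
With fR = 1.07×10⁻⁴ × 722×10³ m = 77.0 m/s:
V = [−fR + √((fR)² + 4 fR V_g)]/2 = [−77.0 + √(77.0² + 4×77.0×11.8)]/2 = 10.4 m/s
Subgeostrophic (V < V_g = 11.8 m/s), as expected around a low.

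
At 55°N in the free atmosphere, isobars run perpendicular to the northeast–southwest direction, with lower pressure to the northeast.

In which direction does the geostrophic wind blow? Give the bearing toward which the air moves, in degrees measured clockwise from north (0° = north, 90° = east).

135°

The pressure-gradient force points toward the northeast (bearing 045°).
Geostrophic balance: in the Northern Hemisphere the Coriolis force deflects motion to the right, so the geostrophic wind blows 90° to the right of the pressure-gradient force (low pressure on the left).
Rotating 045° by 90° clockwise gives 135° — the wind blows toward the southeast.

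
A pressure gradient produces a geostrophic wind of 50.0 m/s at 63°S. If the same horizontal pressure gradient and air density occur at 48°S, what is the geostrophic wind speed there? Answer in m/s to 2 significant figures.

60 m/s

With the same pressure gradient and density, V_g ∝ 1/f ∝ 1/sin φ.
V₂ = V₁ · sin φ₁ / sin φ₂ = 50.0 × sin 63° / sin 48°
V₂ = 50.0 × 0.8910/0.7431 = 60 m/s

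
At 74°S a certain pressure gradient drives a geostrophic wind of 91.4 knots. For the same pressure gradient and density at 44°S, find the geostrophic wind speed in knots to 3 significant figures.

126 knots

With the same pressure gradient and density, V_g ∝ 1/f ∝ 1/sin φ.
V₂ = V₁ · sin φ₁ / sin φ₂ = 91.4 × sin 74° / sin 44°
V₂ = 91.4 × 0.9613/0.6947 = 126 knots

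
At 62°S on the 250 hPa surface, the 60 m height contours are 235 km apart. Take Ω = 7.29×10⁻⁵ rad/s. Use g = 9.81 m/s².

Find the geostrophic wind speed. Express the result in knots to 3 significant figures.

37.8 knots

Coriolis parameter at 62°S:
f = 2Ω sin φ = 2 × 7.29×10⁻⁵ × sin 62° = 1.29×10⁻⁴ s⁻¹
Height gradient: |∂Z/∂n| = 60 m / 235000 m = 2.55×10⁻⁴
On a pressure surface, geostrophic balance gives V_g = (g/f)|∂Z/∂n|:
V_g = 9.81 × 2.55×10⁻⁴ / 1.29×10⁻⁴ = 19.5 m/s
Converting: 19.5 m/s × 1.944 = 37.8 knots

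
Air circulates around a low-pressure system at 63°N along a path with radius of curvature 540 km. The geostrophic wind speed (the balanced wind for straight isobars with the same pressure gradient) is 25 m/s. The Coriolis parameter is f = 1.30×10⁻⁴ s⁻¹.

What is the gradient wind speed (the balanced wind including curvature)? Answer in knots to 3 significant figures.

Around a low, centrifugal force acts outward with Coriolis, so pressure-gradient force balances both:
(1/ρ)|∂P/∂n| = fV + V²/R  →  V² + fR·V − fR·V_g = 0
With fR = 1.30×10⁻⁴ × 540×10³ m = 70.2 m/s:
V = [−fR + √((fR)² + 4 fR V_g)]/2 = [−70.2 + √(70.2² + 4×70.2×25)]/2 = 19.6 m/s
Subgeostrophic (V < V_g = 25 m/s), as expected around a low.
Converting: 19.6 m/s × 1.944 = 38.0 knots

38.0 knots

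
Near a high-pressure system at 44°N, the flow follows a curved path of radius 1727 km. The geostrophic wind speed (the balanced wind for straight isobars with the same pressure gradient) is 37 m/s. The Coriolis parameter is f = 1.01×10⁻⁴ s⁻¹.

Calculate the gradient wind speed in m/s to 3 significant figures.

53.3 m/s

Around a high, pressure-gradient force acts outward with centrifugal, so Coriolis balances both:
fV = (1/ρ)|∂P/∂n| + V²/R  →  V² − fR·V + fR·V_g = 0
With fR = 1.01×10⁻⁴ × 1727×10³ m = 174 m/s:
V = [fR − √((fR)² − 4 fR V_g)]/2 = [174 − √(174² − 4×174×37)]/2 = 53.3 m/s
Supergeostrophic (V > V_g = 37 m/s), as expected around a high.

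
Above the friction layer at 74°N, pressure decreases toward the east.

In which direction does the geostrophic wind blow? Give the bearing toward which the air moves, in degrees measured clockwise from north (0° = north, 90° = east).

The pressure-gradient force points toward the east (bearing 090°).
Geostrophic balance: in the Northern Hemisphere the Coriolis force deflects motion to the right, so the geostrophic wind blows 90° to the right of the pressure-gradient force (low pressure on the left).
Rotating 090° by 90° clockwise gives 180° — the wind blows toward the south.

180°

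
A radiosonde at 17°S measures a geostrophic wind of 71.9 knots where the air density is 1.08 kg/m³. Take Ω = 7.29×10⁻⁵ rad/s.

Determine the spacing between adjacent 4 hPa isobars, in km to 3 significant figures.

235 km

Coriolis parameter at 17°S:
f = 2Ω sin φ = 2 × 7.29×10⁻⁵ × sin 17° = 4.26×10⁻⁵ s⁻¹
Wind speed in SI: 71.9 knots = 37.0 m/s
Geostrophic balance rearranged: |∂P/∂n| = f ρ V_g
|∂P/∂n| = 4.26×10⁻⁵ × 1.08 × 37.0 = 1.70×10⁻³ Pa/m
Isobar spacing: Δn = ΔP/|∂P/∂n| = 400 Pa / 1.70×10⁻³ Pa/m = 234896 m ≈ 235 km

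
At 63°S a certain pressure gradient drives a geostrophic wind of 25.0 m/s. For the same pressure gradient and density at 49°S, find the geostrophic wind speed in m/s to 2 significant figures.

With the same pressure gradient and density, V_g ∝ 1/f ∝ 1/sin φ.
V₂ = V₁ · sin φ₁ / sin φ₂ = 25.0 × sin 63° / sin 49°
V₂ = 25.0 × 0.8910/0.7547 = 30 m/s

30 m/s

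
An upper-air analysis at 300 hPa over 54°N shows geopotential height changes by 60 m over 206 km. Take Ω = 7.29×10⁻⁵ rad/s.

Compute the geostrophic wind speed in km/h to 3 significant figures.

Coriolis parameter at 54°N:
f = 2Ω sin φ = 2 × 7.29×10⁻⁵ × sin 54° = 1.18×10⁻⁴ s⁻¹
Height gradient: |∂Z/∂n| = 60 m / 206000 m = 2.91×10⁻⁴
On a pressure surface, geostrophic balance gives V_g = (g/f)|∂Z/∂n|:
V_g = 9.81 × 2.91×10⁻⁴ / 1.18×10⁻⁴ = 24.2 m/s
Converting: 24.2 m/s × 3.6 = 87.2 km/h

87.2 km/h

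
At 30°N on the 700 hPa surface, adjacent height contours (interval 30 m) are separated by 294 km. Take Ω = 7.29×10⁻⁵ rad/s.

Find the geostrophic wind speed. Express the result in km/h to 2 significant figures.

49 km/h

Coriolis parameter at 30°N:
f = 2Ω sin φ = 2 × 7.29×10⁻⁵ × sin 30° = 7.29×10⁻⁵ s⁻¹
Height gradient: |∂Z/∂n| = 30 m / 294000 m = 1.02×10⁻⁴
On a pressure surface, geostrophic balance gives V_g = (g/f)|∂Z/∂n|:
V_g = 9.81 × 1.02×10⁻⁴ / 7.29×10⁻⁵ = 13.7 m/s
Converting: 13.7 m/s × 3.6 = 49 km/h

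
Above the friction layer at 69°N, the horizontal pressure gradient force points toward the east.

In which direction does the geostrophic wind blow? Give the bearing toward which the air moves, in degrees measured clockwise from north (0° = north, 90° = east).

The pressure-gradient force points toward the east (bearing 090°).
Geostrophic balance: in the Northern Hemisphere the Coriolis force deflects motion to the right, so the geostrophic wind blows 90° to the right of the pressure-gradient force (low pressure on the left).
Rotating 090° by 90° clockwise gives 180° — the wind blows toward the south.

180°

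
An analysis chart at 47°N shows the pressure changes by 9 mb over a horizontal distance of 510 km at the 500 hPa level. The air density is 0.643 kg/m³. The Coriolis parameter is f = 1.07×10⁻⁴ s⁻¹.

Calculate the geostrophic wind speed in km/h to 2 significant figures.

92 km/h

Pressure gradient: |∂P/∂n| = 900 Pa / 510000 m = 1.76×10⁻³ Pa/m
Geostrophic balance (pressure-gradient force = Coriolis force):
V_g = (1/(fρ)) |∂P/∂n| = 1.76×10⁻³ / (1.07×10⁻⁴ × 0.643) = 25.6 m/s
Converting: 25.6 m/s × 3.6 = 92 km/h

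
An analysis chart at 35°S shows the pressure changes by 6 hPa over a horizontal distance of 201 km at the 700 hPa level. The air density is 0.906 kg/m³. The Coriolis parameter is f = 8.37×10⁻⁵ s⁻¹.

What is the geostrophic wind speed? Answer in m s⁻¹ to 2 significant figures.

39 m s⁻¹

Pressure gradient: |∂P/∂n| = 600 Pa / 201000 m = 2.99×10⁻³ Pa/m
Geostrophic balance (pressure-gradient force = Coriolis force):
V_g = (1/(fρ)) |∂P/∂n| = 2.99×10⁻³ / (8.37×10⁻⁵ × 0.906) = 39.4 m/s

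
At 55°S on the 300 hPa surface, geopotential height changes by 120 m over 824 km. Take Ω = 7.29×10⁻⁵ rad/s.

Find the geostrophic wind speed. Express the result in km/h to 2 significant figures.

Coriolis parameter at 55°S:
f = 2Ω sin φ = 2 × 7.29×10⁻⁵ × sin 55° = 1.19×10⁻⁴ s⁻¹
Height gradient: |∂Z/∂n| = 120 m / 824000 m = 1.46×10⁻⁴
On a pressure surface, geostrophic balance gives V_g = (g/f)|∂Z/∂n|:
V_g = 9.81 × 1.46×10⁻⁴ / 1.19×10⁻⁴ = 12.0 m/s
Converting: 12.0 m/s × 3.6 = 43 km/h

43 km/h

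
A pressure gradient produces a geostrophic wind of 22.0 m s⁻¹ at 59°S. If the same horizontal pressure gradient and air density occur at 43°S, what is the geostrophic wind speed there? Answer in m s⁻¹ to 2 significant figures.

With the same pressure gradient and density, V_g ∝ 1/f ∝ 1/sin φ.
V₂ = V₁ · sin φ₁ / sin φ₂ = 22.0 × sin 59° / sin 43°
V₂ = 22.0 × 0.8572/0.6820 = 28 m s⁻¹

28 m s⁻¹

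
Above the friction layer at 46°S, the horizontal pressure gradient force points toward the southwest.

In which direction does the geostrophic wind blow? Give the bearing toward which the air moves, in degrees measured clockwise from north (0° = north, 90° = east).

The pressure-gradient force points toward the southwest (bearing 225°).
Geostrophic balance: in the Southern Hemisphere the Coriolis force deflects motion to the left, so the geostrophic wind blows 90° to the left of the pressure-gradient force (low pressure on the right).
Rotating 225° by 90° counterclockwise gives 135° — the wind blows toward the southeast.

135°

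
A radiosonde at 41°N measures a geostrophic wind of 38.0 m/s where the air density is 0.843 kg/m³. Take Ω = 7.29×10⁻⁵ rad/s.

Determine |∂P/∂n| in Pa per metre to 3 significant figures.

3.06×10⁻³ Pa/m

Coriolis parameter at 41°N:
f = 2Ω sin φ = 2 × 7.29×10⁻⁵ × sin 41° = 9.57×10⁻⁵ s⁻¹
Geostrophic balance rearranged: |∂P/∂n| = f ρ V_g
|∂P/∂n| = 9.57×10⁻⁵ × 0.843 × 38.0 = 3.06×10⁻³ Pa/m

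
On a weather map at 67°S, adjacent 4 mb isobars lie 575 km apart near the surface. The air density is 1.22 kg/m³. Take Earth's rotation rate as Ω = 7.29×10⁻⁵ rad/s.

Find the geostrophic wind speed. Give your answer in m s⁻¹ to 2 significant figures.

4.2 m s⁻¹

Coriolis parameter at 67°S:
f = 2Ω sin φ = 2 × 7.29×10⁻⁵ × sin 67° = 1.34×10⁻⁴ s⁻¹
Pressure gradient: |∂P/∂n| = 400 Pa / 575000 m = 6.96×10⁻⁴ Pa/m
Geostrophic balance (pressure-gradient force = Coriolis force):
V_g = (1/(fρ)) |∂P/∂n| = 6.96×10⁻⁴ / (1.34×10⁻⁴ × 1.22) = 4.25 m/s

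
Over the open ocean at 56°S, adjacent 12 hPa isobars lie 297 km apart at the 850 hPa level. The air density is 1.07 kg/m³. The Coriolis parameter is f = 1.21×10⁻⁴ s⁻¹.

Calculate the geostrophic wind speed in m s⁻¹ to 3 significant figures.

Pressure gradient: |∂P/∂n| = 1200 Pa / 297000 m = 4.04×10⁻³ Pa/m
Geostrophic balance (pressure-gradient force = Coriolis force):
V_g = (1/(fρ)) |∂P/∂n| = 4.04×10⁻³ / (1.21×10⁻⁴ × 1.07) = 31.2 m/s

31.2 m s⁻¹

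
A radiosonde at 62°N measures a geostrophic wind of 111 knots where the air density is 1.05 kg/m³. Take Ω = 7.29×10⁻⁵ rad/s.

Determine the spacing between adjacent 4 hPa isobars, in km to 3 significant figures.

Coriolis parameter at 62°N:
f = 2Ω sin φ = 2 × 7.29×10⁻⁵ × sin 62° = 1.29×10⁻⁴ s⁻¹
Wind speed in SI: 111 knots = 57.1 m/s
Geostrophic balance rearranged: |∂P/∂n| = f ρ V_g
|∂P/∂n| = 1.29×10⁻⁴ × 1.05 × 57.1 = 7.72×10⁻³ Pa/m
Isobar spacing: Δn = ΔP/|∂P/∂n| = 400 Pa / 7.72×10⁻³ Pa/m = 51822 m ≈ 51.8 km

51.8 km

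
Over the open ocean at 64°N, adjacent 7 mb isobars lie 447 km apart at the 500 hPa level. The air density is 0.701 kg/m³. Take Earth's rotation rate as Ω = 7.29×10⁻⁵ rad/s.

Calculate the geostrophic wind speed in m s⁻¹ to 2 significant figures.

Coriolis parameter at 64°N:
f = 2Ω sin φ = 2 × 7.29×10⁻⁵ × sin 64° = 1.31×10⁻⁴ s⁻¹
Pressure gradient: |∂P/∂n| = 700 Pa / 447000 m = 1.57×10⁻³ Pa/m
Geostrophic balance (pressure-gradient force = Coriolis force):
V_g = (1/(fρ)) |∂P/∂n| = 1.57×10⁻³ / (1.31×10⁻⁴ × 0.701) = 17.0 m/s

17 m s⁻¹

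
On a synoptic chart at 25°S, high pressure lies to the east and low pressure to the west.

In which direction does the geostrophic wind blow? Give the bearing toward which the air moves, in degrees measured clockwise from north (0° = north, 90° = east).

The pressure-gradient force points toward the west (bearing 270°).
Geostrophic balance: in the Southern Hemisphere the Coriolis force deflects motion to the left, so the geostrophic wind blows 90° to the left of the pressure-gradient force (low pressure on the right).
Rotating 270° by 90° counterclockwise gives 180° — the wind blows toward the south.

180°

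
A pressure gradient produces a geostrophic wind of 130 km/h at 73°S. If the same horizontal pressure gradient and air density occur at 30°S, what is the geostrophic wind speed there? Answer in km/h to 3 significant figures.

249 km/h

With the same pressure gradient and density, V_g ∝ 1/f ∝ 1/sin φ.
V₂ = V₁ · sin φ₁ / sin φ₂ = 130 × sin 73° / sin 30°
V₂ = 130 × 0.9563/0.5000 = 249 km/h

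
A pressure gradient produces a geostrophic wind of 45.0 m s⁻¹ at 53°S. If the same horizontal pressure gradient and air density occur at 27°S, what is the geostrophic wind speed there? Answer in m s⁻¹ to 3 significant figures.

79.2 m s⁻¹

With the same pressure gradient and density, V_g ∝ 1/f ∝ 1/sin φ.
V₂ = V₁ · sin φ₁ / sin φ₂ = 45.0 × sin 53° / sin 27°
V₂ = 45.0 × 0.7986/0.4540 = 79.2 m s⁻¹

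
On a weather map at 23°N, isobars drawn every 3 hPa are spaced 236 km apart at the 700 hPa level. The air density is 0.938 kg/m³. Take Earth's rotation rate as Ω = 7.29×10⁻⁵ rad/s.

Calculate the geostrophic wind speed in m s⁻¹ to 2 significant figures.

24 m s⁻¹

Coriolis parameter at 23°N:
f = 2Ω sin φ = 2 × 7.29×10⁻⁵ × sin 23° = 5.70×10⁻⁵ s⁻¹
Pressure gradient: |∂P/∂n| = 300 Pa / 236000 m = 1.27×10⁻³ Pa/m
Geostrophic balance (pressure-gradient force = Coriolis force):
V_g = (1/(fρ)) |∂P/∂n| = 1.27×10⁻³ / (5.70×10⁻⁵ × 0.938) = 23.8 m/s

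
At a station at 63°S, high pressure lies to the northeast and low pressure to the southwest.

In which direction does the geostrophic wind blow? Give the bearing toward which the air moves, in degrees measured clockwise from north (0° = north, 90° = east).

The pressure-gradient force points toward the southwest (bearing 225°).
Geostrophic balance: in the Southern Hemisphere the Coriolis force deflects motion to the left, so the geostrophic wind blows 90° to the left of the pressure-gradient force (low pressure on the right).
Rotating 225° by 90° counterclockwise gives 135° — the wind blows toward the southeast.

135°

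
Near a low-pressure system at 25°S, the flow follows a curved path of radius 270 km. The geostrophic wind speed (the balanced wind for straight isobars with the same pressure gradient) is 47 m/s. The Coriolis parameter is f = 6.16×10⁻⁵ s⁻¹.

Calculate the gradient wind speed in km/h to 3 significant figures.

75.1 km/h

Around a low, centrifugal force acts outward with Coriolis, so pressure-gradient force balances both:
(1/ρ)|∂P/∂n| = fV + V²/R  →  V² + fR·V − fR·V_g = 0
With fR = 6.16×10⁻⁵ × 270×10³ m = 16.6 m/s:
V = [−fR + √((fR)² + 4 fR V_g)]/2 = [−16.6 + √(16.6² + 4×16.6×47)]/2 = 20.9 m/s
Subgeostrophic (V < V_g = 47 m/s), as expected around a low.
Converting: 20.9 m/s × 3.6 = 75.1 km/h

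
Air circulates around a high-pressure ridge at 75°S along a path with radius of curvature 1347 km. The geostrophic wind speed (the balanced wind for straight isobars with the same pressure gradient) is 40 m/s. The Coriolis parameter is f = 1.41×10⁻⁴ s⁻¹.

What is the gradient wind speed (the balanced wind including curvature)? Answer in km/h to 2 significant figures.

210 km/h

Around a high, pressure-gradient force acts outward with centrifugal, so Coriolis balances both:
fV = (1/ρ)|∂P/∂n| + V²/R  →  V² − fR·V + fR·V_g = 0
With fR = 1.41×10⁻⁴ × 1347×10³ m = 190 m/s:
V = [fR − √((fR)² − 4 fR V_g)]/2 = [190 − √(190² − 4×190×40)]/2 = 57.3 m/s
Supergeostrophic (V > V_g = 40 m/s), as expected around a high.
Converting: 57.3 m/s × 3.6 = 210 km/h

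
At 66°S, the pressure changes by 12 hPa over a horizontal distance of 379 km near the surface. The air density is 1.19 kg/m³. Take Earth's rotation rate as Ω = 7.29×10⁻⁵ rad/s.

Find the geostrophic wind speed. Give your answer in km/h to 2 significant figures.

72 km/h

Coriolis parameter at 66°S:
f = 2Ω sin φ = 2 × 7.29×10⁻⁵ × sin 66° = 1.33×10⁻⁴ s⁻¹
Pressure gradient: |∂P/∂n| = 1200 Pa / 379000 m = 3.17×10⁻³ Pa/m
Geostrophic balance (pressure-gradient force = Coriolis force):
V_g = (1/(fρ)) |∂P/∂n| = 3.17×10⁻³ / (1.33×10⁻⁴ × 1.19) = 20.0 m/s
Converting: 20.0 m/s × 3.6 = 72 km/h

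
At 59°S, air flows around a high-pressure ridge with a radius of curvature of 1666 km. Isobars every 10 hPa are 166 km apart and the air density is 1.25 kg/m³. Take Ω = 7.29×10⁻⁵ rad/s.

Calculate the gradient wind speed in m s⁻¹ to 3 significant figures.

51.1 m s⁻¹

Coriolis parameter at 59°S:
f = 2Ω sin φ = 2 × 7.29×10⁻⁵ × sin 59° = 1.25×10⁻⁴ s⁻¹
Pressure gradient: |∂P/∂n| = 1000 Pa / 166000 m = 6.02×10⁻³ Pa/m
Geostrophic speed: V_g = |∂P/∂n|/(fρ) = 6.02×10⁻³/(1.25×10⁻⁴ × 1.25) = 38.6 m/s
Around a high, pressure-gradient force acts outward with centrifugal, so Coriolis balances both:
fV = (1/ρ)|∂P/∂n| + V²/R  →  V² − fR·V + fR·V_g = 0
With fR = 1.25×10⁻⁴ × 1666×10³ m = 208 m/s:
V = [fR − √((fR)² − 4 fR V_g)]/2 = [208 − √(208² − 4×208×38.6)]/2 = 51.1 m/s
Supergeostrophic (V > V_g = 38.6 m/s), as expected around a high.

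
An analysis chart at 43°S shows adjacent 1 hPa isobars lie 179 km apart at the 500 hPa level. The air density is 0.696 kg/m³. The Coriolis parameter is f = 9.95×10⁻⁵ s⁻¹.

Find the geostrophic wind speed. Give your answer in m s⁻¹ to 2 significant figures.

Pressure gradient: |∂P/∂n| = 100 Pa / 179000 m = 5.59×10⁻⁴ Pa/m
Geostrophic balance (pressure-gradient force = Coriolis force):
V_g = (1/(fρ)) |∂P/∂n| = 5.59×10⁻⁴ / (9.95×10⁻⁵ × 0.696) = 8.07 m/s

8.1 m s⁻¹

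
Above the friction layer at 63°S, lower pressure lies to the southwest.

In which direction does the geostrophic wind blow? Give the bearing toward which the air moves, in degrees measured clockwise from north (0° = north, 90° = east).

135°

The pressure-gradient force points toward the southwest (bearing 225°).
Geostrophic balance: in the Southern Hemisphere the Coriolis force deflects motion to the left, so the geostrophic wind blows 90° to the left of the pressure-gradient force (low pressure on the right).
Rotating 225° by 90° counterclockwise gives 135° — the wind blows toward the southeast.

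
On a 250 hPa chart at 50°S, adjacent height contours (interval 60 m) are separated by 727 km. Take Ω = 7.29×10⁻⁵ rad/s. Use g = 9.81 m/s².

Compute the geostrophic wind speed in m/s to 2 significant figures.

Coriolis parameter at 50°S:
f = 2Ω sin φ = 2 × 7.29×10⁻⁵ × sin 50° = 1.12×10⁻⁴ s⁻¹
Height gradient: |∂Z/∂n| = 60 m / 727000 m = 8.25×10⁻⁵
On a pressure surface, geostrophic balance gives V_g = (g/f)|∂Z/∂n|:
V_g = 9.81 × 8.25×10⁻⁵ / 1.12×10⁻⁴ = 7.25 m/s

7.2 m/s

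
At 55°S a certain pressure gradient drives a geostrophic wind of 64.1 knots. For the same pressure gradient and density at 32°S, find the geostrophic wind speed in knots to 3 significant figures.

99.1 knots

With the same pressure gradient and density, V_g ∝ 1/f ∝ 1/sin φ.
V₂ = V₁ · sin φ₁ / sin φ₂ = 64.1 × sin 55° / sin 32°
V₂ = 64.1 × 0.8192/0.5299 = 99.1 knots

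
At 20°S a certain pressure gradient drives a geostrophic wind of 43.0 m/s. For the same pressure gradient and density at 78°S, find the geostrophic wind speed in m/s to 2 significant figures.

15 m/s

With the same pressure gradient and density, V_g ∝ 1/f ∝ 1/sin φ.
V₂ = V₁ · sin φ₁ / sin φ₂ = 43.0 × sin 20° / sin 78°
V₂ = 43.0 × 0.3420/0.9781 = 15 m/s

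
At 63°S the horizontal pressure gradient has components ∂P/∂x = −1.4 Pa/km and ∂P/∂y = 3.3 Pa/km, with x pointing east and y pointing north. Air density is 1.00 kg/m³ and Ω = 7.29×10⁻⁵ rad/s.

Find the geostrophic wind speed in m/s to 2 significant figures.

Coriolis parameter at 63°S:
f = 2Ω sin φ = 2 × 7.29×10⁻⁵ × sin 63° = 1.30×10⁻⁴ s⁻¹
In the Southern Hemisphere f is negative: f = −1.30×10⁻⁴ s⁻¹.
Component geostrophic relations (x east, y north):
u_g = −(1/(fρ)) ∂P/∂y,  v_g = (1/(fρ)) ∂P/∂x
u_g = −(3.3×10⁻³)/(−1.30×10⁻⁴ × 1.00) = 25.4 m/s;  v_g = (−1.4×10⁻³)/(−1.30×10⁻⁴ × 1.00) = 10.8 m/s
|V_g| = √(u_g² + v_g²) = 27.6 m/s

28 m/s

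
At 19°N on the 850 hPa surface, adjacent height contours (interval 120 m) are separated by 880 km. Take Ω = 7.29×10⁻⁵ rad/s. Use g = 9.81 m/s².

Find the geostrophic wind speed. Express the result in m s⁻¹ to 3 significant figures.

Coriolis parameter at 19°N:
f = 2Ω sin φ = 2 × 7.29×10⁻⁵ × sin 19° = 4.75×10⁻⁵ s⁻¹
Height gradient: |∂Z/∂n| = 120 m / 880000 m = 1.36×10⁻⁴
On a pressure surface, geostrophic balance gives V_g = (g/f)|∂Z/∂n|:
V_g = 9.81 × 1.36×10⁻⁴ / 4.75×10⁻⁵ = 28.2 m/s

28.2 m s⁻¹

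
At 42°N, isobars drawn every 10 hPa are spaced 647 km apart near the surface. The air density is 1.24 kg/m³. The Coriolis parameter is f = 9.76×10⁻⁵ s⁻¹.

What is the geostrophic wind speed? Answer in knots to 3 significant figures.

Pressure gradient: |∂P/∂n| = 1000 Pa / 647000 m = 1.55×10⁻³ Pa/m
Geostrophic balance (pressure-gradient force = Coriolis force):
V_g = (1/(fρ)) |∂P/∂n| = 1.55×10⁻³ / (9.76×10⁻⁵ × 1.24) = 12.8 m/s
Converting: 12.8 m/s × 1.944 = 24.8 knots

24.8 knots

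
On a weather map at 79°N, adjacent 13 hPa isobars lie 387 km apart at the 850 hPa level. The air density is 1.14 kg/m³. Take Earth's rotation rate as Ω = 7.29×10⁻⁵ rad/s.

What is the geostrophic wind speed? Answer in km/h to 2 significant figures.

74 km/h

Coriolis parameter at 79°N:
f = 2Ω sin φ = 2 × 7.29×10⁻⁵ × sin 79° = 1.43×10⁻⁴ s⁻¹
Pressure gradient: |∂P/∂n| = 1300 Pa / 387000 m = 3.36×10⁻³ Pa/m
Geostrophic balance (pressure-gradient force = Coriolis force):
V_g = (1/(fρ)) |∂P/∂n| = 3.36×10⁻³ / (1.43×10⁻⁴ × 1.14) = 20.6 m/s
Converting: 20.6 m/s × 3.6 = 74 km/h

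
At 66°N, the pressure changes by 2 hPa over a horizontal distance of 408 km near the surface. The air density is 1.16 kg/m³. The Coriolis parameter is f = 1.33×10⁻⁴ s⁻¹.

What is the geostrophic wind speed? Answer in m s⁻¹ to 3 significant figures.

3.18 m s⁻¹

Pressure gradient: |∂P/∂n| = 200 Pa / 408000 m = 4.90×10⁻⁴ Pa/m
Geostrophic balance (pressure-gradient force = Coriolis force):
V_g = (1/(fρ)) |∂P/∂n| = 4.90×10⁻⁴ / (1.33×10⁻⁴ × 1.16) = 3.18 m/s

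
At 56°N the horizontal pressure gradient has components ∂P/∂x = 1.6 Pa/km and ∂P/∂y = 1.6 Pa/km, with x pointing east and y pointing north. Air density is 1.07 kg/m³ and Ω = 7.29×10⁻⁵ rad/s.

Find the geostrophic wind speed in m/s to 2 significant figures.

Coriolis parameter at 56°N:
f = 2Ω sin φ = 2 × 7.29×10⁻⁵ × sin 56° = 1.21×10⁻⁴ s⁻¹
Component geostrophic relations (x east, y north):
u_g = −(1/(fρ)) ∂P/∂y,  v_g = (1/(fρ)) ∂P/∂x
u_g = −(1.6×10⁻³)/(1.21×10⁻⁴ × 1.07) = −12.4 m/s;  v_g = (1.6×10⁻³)/(1.21×10⁻⁴ × 1.07) = 12.4 m/s
|V_g| = √(u_g² + v_g²) = 17.5 m/s

17 m/s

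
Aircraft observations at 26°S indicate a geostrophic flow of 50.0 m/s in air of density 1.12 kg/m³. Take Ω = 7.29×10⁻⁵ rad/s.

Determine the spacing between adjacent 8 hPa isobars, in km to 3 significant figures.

224 km

Coriolis parameter at 26°S:
f = 2Ω sin φ = 2 × 7.29×10⁻⁵ × sin 26° = 6.39×10⁻⁵ s⁻¹
Geostrophic balance rearranged: |∂P/∂n| = f ρ V_g
|∂P/∂n| = 6.39×10⁻⁵ × 1.12 × 50.0 = 3.58×10⁻³ Pa/m
Isobar spacing: Δn = ΔP/|∂P/∂n| = 800 Pa / 3.58×10⁻³ Pa/m = 223513 m ≈ 224 km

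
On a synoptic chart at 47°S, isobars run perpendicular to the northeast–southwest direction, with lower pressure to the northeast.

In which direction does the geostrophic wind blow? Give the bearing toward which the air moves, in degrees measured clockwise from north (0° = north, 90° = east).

The pressure-gradient force points toward the northeast (bearing 045°).
Geostrophic balance: in the Southern Hemisphere the Coriolis force deflects motion to the left, so the geostrophic wind blows 90° to the left of the pressure-gradient force (low pressure on the right).
Rotating 045° by 90° counterclockwise gives 315° — the wind blows toward the northwest.

315°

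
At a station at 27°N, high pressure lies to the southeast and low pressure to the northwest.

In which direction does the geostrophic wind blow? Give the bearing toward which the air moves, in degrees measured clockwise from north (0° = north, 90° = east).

045°

The pressure-gradient force points toward the northwest (bearing 315°).
Geostrophic balance: in the Northern Hemisphere the Coriolis force deflects motion to the right, so the geostrophic wind blows 90° to the right of the pressure-gradient force (low pressure on the left).
Rotating 315° by 90° clockwise gives 045° — the wind blows toward the northeast.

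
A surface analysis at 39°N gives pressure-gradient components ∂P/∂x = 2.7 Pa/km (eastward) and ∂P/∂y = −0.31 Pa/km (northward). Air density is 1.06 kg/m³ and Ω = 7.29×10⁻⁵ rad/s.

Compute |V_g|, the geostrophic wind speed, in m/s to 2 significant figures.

Coriolis parameter at 39°N:
f = 2Ω sin φ = 2 × 7.29×10⁻⁵ × sin 39° = 9.18×10⁻⁵ s⁻¹
Component geostrophic relations (x east, y north):
u_g = −(1/(fρ)) ∂P/∂y,  v_g = (1/(fρ)) ∂P/∂x
u_g = −(−0.31×10⁻³)/(9.18×10⁻⁵ × 1.06) = 3.19 m/s;  v_g = (2.7×10⁻³)/(9.18×10⁻⁵ × 1.06) = 27.8 m/s
|V_g| = √(u_g² + v_g²) = 27.9 m/s

28 m/s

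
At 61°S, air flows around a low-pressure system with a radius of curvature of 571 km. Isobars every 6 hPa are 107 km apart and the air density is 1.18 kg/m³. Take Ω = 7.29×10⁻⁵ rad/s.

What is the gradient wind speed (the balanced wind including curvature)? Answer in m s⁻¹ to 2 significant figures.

Coriolis parameter at 61°S:
f = 2Ω sin φ = 2 × 7.29×10⁻⁵ × sin 61° = 1.28×10⁻⁴ s⁻¹
Pressure gradient: |∂P/∂n| = 600 Pa / 107000 m = 5.61×10⁻³ Pa/m
Geostrophic speed: V_g = |∂P/∂n|/(fρ) = 5.61×10⁻³/(1.28×10⁻⁴ × 1.18) = 37.3 m/s
Around a low, centrifugal force acts outward with Coriolis, so pressure-gradient force balances both:
(1/ρ)|∂P/∂n| = fV + V²/R  →  V² + fR·V − fR·V_g = 0
With fR = 1.28×10⁻⁴ × 571×10³ m = 72.8 m/s:
V = [−fR + √((fR)² + 4 fR V_g)]/2 = [−72.8 + √(72.8² + 4×72.8×37.3)]/2 = 27.1 m/s
Subgeostrophic (V < V_g = 37.3 m/s), as expected around a low.

27 m s⁻¹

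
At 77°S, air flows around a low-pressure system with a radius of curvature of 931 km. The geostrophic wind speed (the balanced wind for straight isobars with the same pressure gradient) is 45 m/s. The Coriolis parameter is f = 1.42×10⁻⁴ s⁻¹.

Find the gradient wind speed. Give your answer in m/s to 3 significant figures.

35.5 m/s

Around a low, centrifugal force acts outward with Coriolis, so pressure-gradient force balances both:
(1/ρ)|∂P/∂n| = fV + V²/R  →  V² + fR·V − fR·V_g = 0
With fR = 1.42×10⁻⁴ × 931×10³ m = 132 m/s:
V = [−fR + √((fR)² + 4 fR V_g)]/2 = [−132 + √(132² + 4×132×45)]/2 = 35.5 m/s
Subgeostrophic (V < V_g = 45 m/s), as expected around a low.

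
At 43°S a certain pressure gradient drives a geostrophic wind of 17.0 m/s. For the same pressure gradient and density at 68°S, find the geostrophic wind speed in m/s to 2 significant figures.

With the same pressure gradient and density, V_g ∝ 1/f ∝ 1/sin φ.
V₂ = V₁ · sin φ₁ / sin φ₂ = 17.0 × sin 43° / sin 68°
V₂ = 17.0 × 0.6820/0.9272 = 13 m/s

13 m/s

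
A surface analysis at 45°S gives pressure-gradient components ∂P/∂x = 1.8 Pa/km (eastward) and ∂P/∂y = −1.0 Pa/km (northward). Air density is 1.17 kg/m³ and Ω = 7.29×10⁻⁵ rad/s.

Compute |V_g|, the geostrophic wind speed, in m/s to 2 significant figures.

Coriolis parameter at 45°S:
f = 2Ω sin φ = 2 × 7.29×10⁻⁵ × sin 45° = 1.03×10⁻⁴ s⁻¹
In the Southern Hemisphere f is negative: f = −1.03×10⁻⁴ s⁻¹.
Component geostrophic relations (x east, y north):
u_g = −(1/(fρ)) ∂P/∂y,  v_g = (1/(fρ)) ∂P/∂x
u_g = −(−1.0×10⁻³)/(−1.03×10⁻⁴ × 1.17) = −8.29 m/s;  v_g = (1.8×10⁻³)/(−1.03×10⁻⁴ × 1.17) = −14.9 m/s
|V_g| = √(u_g² + v_g²) = 17.1 m/s

17 m/s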